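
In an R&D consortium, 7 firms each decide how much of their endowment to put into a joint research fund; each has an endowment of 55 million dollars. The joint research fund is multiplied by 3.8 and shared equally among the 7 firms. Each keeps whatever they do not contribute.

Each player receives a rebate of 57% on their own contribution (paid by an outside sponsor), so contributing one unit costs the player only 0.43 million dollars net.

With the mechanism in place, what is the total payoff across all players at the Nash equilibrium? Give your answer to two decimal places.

The effective private return per unit is now (3.8/7) / 0.43 = 1.2625 > 1, so every player's dominant strategy flips to full contribution.
So the Nash equilibrium is full contribution by all 7; the group earns 7 × (55 × 0.57 + 3.8 × 55) = 1682.45.

1682.45 million dollars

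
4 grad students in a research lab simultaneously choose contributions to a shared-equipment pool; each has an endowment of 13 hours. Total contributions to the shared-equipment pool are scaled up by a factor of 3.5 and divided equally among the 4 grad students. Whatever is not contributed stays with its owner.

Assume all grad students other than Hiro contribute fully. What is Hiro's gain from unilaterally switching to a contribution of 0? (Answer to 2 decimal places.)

1.63 hours

Switching from a contribution of 13 to 0 lets Hiro keep an extra 13 hours, but lowers the shared-equipment pool by 13, which costs Hiro their own share of that drop: 3.5/4 × 13 = 11.37.
Net gain = 13 − 11.37 = 1.63. The private return per contributed unit (0.8750) is below 1, so free-riding is indeed the best response regardless of what the others do.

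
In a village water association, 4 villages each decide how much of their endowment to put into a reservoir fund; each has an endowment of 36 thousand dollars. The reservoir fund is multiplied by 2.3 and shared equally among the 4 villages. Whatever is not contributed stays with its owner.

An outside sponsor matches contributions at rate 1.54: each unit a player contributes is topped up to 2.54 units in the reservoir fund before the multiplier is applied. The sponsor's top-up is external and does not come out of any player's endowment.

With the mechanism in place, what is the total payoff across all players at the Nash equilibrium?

Under the mechanism each unit contributed yields 2.3 × 2.54 / 4 = 1.4605 back to its contributor per unit of net cost, which exceeds 1, making full contribution the dominant choice for everyone.
So the Nash equilibrium is full contribution by all 4; the group earns 2.3 × 2.54 × 144 = 841.25.

841.25 thousand dollars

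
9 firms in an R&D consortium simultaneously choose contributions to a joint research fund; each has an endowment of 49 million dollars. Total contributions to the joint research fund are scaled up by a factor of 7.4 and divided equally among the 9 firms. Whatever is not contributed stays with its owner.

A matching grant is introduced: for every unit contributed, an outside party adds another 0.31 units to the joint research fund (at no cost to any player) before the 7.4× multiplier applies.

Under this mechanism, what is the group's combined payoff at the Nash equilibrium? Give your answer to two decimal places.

With the mechanism, a contributed unit returns 7.4 × 1.31 / 9 = 1.0771 per unit of net cost to the contributor — now above 1 — so contributing fully is weakly dominant for every player.
So the Nash equilibrium is full contribution by all 9; the group earns 7.4 × 1.31 × 441 = 4275.05.

4275.05 million dollars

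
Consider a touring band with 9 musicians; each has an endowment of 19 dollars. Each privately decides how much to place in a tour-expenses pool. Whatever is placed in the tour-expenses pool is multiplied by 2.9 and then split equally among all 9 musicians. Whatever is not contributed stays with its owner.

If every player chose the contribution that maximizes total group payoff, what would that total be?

Each contributed unit returns 2.900 to the group as a whole (0.3222 to each of 9 players), which exceeds 1, so the social optimum is full contribution: group total = 2.900 × 171 = 495.90.

495.90 dollars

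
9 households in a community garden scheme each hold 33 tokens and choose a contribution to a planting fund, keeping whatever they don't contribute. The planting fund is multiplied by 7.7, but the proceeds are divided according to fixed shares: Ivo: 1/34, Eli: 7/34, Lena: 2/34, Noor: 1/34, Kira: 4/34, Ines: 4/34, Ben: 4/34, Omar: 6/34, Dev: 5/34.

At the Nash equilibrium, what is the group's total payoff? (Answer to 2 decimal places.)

960.30 tokens

Player j's private return per contributed unit is 7.7 × (j's share). Contributing is weakly dominant for j when that share is at least 1/7.7 = 0.1299, and contributing 0 is dominant otherwise.
Eli, Omar and Dev clear that bar, contributing 33 each; the remaining 6 contribute 0. Total contributed: 99.
The planting fund pays out 7.7 × 99 = 762.30 in total (split across the unequal shares, but the aggregate is all that matters for the group sum).
The 6 free-riders keep 33 each, adding 198. Group total = 198 + 762.30 = 960.30.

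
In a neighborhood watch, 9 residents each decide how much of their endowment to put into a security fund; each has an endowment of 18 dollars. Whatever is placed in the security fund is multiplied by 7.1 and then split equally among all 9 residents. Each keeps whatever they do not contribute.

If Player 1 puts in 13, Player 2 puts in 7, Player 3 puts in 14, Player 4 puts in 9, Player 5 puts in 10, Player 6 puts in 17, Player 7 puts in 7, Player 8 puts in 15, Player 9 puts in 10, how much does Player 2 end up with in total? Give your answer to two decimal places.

91.47 dollars

Total contributed: 13 + 7 + 14 + 9 + 10 + 17 + 7 + 15 + 10 = 102.
Each receives 7.1 × 102 / 9 = 80.47 from the security fund.
Player 2 keeps 18 − 7 = 11, so Player 2's payoff is 11 + 80.47 = 91.47.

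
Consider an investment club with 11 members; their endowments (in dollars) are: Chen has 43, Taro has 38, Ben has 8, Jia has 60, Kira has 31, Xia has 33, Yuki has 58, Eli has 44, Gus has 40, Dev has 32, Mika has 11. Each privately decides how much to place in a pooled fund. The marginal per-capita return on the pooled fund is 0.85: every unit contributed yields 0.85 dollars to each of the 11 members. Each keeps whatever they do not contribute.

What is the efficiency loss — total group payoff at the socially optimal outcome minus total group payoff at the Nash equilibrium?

3323.30 dollars

The private return per contributed unit is 0.85 < 1 for everyone, so the Nash equilibrium is zero contribution and the group total is Σ E_j = 43 + 38 + 8 + 60 + 31 + 33 + 58 + 44 + 40 + 32 + 11 = 398.
Each contributed unit returns 9.350 to the group, so the social optimum is full contribution by everyone: group total = 9.350 × 398 = 3721.30.
Efficiency loss = (9.350 − 1) × 398 = 3323.30.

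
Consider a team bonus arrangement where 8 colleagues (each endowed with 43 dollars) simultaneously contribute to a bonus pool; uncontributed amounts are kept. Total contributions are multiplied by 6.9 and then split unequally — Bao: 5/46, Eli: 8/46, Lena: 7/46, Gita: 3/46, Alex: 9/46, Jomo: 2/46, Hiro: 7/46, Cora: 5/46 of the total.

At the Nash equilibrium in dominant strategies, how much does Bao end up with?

172.00 dollars

A player with share s gets back 6.9·s per unit contributed, so full contribution is dominant for anyone with s > 1/6.9 = 0.1449 and zero contribution is dominant for anyone below.
The shares above 0.1449 belong to Eli, Lena, Alex and Hiro, contributing 43 each; the remaining 4 contribute 0. Total contributed: 172.
Bao keeps 43 and receives 6.9 × 172 × 5/46 = 129.00 from the bonus pool, for a payoff of 172.00.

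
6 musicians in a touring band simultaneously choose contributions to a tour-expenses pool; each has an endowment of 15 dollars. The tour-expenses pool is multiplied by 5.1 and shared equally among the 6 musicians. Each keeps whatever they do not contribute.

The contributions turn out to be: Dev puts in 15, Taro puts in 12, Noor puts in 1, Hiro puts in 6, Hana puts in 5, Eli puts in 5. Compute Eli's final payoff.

47.40 dollars

Total contributed: 15 + 12 + 1 + 6 + 5 + 5 = 44.
Each receives 5.1 × 44 / 6 = 37.40 from the tour-expenses pool.
Eli keeps 15 − 5 = 10, so Eli's payoff is 10 + 37.40 = 47.40.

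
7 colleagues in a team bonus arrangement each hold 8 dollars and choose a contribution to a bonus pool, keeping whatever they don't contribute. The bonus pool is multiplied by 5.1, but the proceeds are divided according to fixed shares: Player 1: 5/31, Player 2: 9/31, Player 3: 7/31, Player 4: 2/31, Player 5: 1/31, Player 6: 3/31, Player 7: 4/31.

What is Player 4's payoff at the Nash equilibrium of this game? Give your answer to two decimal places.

Each unit j contributes comes back to j as 5.1 × (j's share), so j prefers to contribute only if that share exceeds 1/5.1 = 0.1961; otherwise keeping the unit dominates.
Player 2 and Player 3 clear that bar, contributing 8 each; the remaining 5 contribute 0. Total contributed: 16.
Player 4 keeps 8 and receives 5.1 × 16 × 2/31 = 5.26 from the bonus pool, for a payoff of 13.26.

13.26 dollars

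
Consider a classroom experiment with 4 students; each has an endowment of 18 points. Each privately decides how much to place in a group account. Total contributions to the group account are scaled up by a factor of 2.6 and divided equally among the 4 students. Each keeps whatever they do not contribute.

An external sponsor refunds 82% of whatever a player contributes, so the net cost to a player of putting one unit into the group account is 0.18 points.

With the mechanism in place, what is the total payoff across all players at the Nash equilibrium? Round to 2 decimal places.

246.24 points

The effective private return per unit is now (2.6/4) / 0.18 = 3.6111 > 1, so every player's dominant strategy flips to full contribution.
At the Nash equilibrium everyone contributes 18. Group total payoff = 4 × (18 × 0.82 + 2.6 × 18) = 246.24.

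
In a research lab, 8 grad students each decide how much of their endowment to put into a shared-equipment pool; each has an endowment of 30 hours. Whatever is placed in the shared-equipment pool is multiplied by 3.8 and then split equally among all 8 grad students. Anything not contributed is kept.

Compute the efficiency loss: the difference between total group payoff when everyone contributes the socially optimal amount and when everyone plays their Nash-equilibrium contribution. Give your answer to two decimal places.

672.00 hours

Each contributed unit returns 3.8/8 = 0.4750 to its contributor — below 1 — so contributing 0 is dominant for every player. At the Nash equilibrium everyone keeps their 30, and the group total is 8 × 30 = 240.
Each contributed unit returns 3.800 to the group as a whole (0.4750 to each of 8 players), which exceeds 1, so the social optimum is full contribution: group total = 3.800 × 240 = 912.00.
Efficiency loss = 912.00 − 240 = 672.00.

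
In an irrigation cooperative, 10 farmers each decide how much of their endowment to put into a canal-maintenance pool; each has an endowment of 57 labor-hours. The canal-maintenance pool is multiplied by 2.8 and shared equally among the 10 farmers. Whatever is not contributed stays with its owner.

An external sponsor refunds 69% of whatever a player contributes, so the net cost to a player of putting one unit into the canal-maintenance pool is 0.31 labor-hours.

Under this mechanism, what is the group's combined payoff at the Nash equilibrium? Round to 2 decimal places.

The effective private return is (2.8/10) / 0.31 = 0.9032, which is still under 1, so the mechanism doesn't change anyone's dominant strategy: zero contribution.
Everyone keeps their endowment and the group total is 10 × 57 = 570.

570.00 labor-hours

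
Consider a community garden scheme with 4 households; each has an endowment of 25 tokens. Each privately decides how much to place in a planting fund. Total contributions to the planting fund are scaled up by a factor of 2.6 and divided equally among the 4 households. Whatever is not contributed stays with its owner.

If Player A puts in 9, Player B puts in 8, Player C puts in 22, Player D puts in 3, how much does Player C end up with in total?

Total contributed: 9 + 8 + 22 + 3 = 42.
Each receives 2.6 × 42 / 4 = 27.30 from the planting fund.
Player C keeps 25 − 22 = 3, so Player C's payoff is 3 + 27.30 = 30.30.

30.30 tokens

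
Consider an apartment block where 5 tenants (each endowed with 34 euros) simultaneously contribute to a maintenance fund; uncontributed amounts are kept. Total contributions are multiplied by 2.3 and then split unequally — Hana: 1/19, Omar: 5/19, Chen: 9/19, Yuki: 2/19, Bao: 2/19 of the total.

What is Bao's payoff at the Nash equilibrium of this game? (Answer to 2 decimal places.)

42.23 euros

A player with share s gets back 2.3·s per unit contributed, so full contribution is dominant for anyone with s > 1/2.3 = 0.4348 and zero contribution is dominant for anyone below.
Chen alone (share 9/19) is above the threshold, contributing 34; the remaining 4 contribute 0. Total contributed: 34.
Bao keeps 34 and receives 2.3 × 34 × 2/19 = 8.23 from the maintenance fund, for a payoff of 42.23.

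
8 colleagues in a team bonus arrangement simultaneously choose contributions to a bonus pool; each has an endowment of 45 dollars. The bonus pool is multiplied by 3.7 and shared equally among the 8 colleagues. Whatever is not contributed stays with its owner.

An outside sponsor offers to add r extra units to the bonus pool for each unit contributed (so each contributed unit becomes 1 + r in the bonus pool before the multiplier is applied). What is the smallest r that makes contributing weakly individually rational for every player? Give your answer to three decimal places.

1.162

With matching at rate r, one contributed unit becomes (1 + r) in the bonus pool and returns 3.7 × (1 + r) / 8 to the contributor.
Setting this equal to 1: 1 + r = 8/3.7 = 2.1622.
So the minimum matching rate is r = 2.1622 − 1 = 1.162.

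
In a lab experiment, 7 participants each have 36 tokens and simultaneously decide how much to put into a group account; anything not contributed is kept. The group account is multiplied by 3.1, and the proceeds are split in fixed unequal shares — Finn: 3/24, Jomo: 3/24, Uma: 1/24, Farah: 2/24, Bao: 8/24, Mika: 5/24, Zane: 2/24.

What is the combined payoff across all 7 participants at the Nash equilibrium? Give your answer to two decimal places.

327.60 tokens

Player j's private return per contributed unit is 3.1 × (j's share). Contributing is weakly dominant for j when that share is at least 1/3.1 = 0.3226, and contributing 0 is dominant otherwise.
Only Bao (8/24) clears that bar, contributing 36; the remaining 6 contribute 0. Total contributed: 36.
The group account pays out 3.1 × 36 = 111.60 in total (split across the unequal shares, but the aggregate is all that matters for the group sum).
The 6 free-riders keep 36 each, adding 216. Group total = 216 + 111.60 = 327.60.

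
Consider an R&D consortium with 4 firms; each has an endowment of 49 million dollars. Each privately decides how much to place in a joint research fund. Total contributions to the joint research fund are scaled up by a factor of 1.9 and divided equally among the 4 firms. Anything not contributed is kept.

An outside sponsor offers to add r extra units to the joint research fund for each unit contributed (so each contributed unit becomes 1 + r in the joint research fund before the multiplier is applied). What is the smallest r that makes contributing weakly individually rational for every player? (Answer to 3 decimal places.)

1.105

With matching at rate r, one contributed unit becomes (1 + r) in the joint research fund and returns 1.9 × (1 + r) / 4 to the contributor.
Setting this equal to 1: 1 + r = 4/1.9 = 2.1053.
So the minimum matching rate is r = 2.1053 − 1 = 1.105.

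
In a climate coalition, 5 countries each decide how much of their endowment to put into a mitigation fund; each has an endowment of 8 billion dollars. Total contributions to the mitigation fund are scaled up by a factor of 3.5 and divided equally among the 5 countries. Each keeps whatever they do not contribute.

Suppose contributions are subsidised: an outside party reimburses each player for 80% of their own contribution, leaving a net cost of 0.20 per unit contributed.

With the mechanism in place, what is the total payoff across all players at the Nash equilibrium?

Under the mechanism each unit contributed yields (3.5/5) / 0.20 = 3.5000 back to its contributor per unit of net cost, which exceeds 1, making full contribution the dominant choice for everyone.
At the Nash equilibrium everyone contributes 8. Group total payoff = 5 × (8 × 0.80 + 3.5 × 8) = 172.00.

172.00 billion dollars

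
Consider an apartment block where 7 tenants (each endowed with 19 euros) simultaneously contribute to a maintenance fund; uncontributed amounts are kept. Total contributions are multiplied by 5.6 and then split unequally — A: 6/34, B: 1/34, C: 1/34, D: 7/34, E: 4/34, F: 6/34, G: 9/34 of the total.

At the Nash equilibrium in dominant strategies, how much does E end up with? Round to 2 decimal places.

Player j's private return per contributed unit is 5.6 × (j's share). Contributing is weakly dominant for j when that share is at least 1/5.6 = 0.1786, and contributing 0 is dominant otherwise.
D and G clear that bar, contributing 19 each; the remaining 5 contribute 0. Total contributed: 38.
E keeps 19 and receives 5.6 × 38 × 4/34 = 25.04 from the maintenance fund, for a payoff of 44.04.

44.04 euros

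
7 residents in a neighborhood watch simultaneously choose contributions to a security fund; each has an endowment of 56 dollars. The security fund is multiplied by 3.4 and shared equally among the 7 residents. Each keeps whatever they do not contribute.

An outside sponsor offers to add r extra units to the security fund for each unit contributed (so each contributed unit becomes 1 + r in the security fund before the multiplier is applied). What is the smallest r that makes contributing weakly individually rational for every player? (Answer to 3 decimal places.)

1.059

With matching at rate r, one contributed unit becomes (1 + r) in the security fund and returns 3.4 × (1 + r) / 7 to the contributor.
Setting this equal to 1: 1 + r = 7/3.4 = 2.0588.
So the minimum matching rate is r = 2.0588 − 1 = 1.059.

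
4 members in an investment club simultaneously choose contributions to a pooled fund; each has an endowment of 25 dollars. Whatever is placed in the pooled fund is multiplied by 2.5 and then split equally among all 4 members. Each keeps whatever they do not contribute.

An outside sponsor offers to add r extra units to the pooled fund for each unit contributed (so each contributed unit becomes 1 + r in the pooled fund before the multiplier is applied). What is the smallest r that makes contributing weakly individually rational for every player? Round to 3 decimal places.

0.600

With matching at rate r, one contributed unit becomes (1 + r) in the pooled fund and returns 2.5 × (1 + r) / 4 to the contributor.
Setting this equal to 1: 1 + r = 4/2.5 = 1.6000.
So the minimum matching rate is r = 1.6000 − 1 = 0.600.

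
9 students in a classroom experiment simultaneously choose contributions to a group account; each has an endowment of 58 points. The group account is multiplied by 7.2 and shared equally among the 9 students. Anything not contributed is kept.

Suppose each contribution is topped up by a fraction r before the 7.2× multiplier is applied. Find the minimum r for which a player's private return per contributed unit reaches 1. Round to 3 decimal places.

0.250

With matching at rate r, one contributed unit becomes (1 + r) in the group account and returns 7.2 × (1 + r) / 9 to the contributor.
Setting this equal to 1: 1 + r = 9/7.2 = 1.2500.
So the minimum matching rate is r = 1.2500 − 1 = 0.250.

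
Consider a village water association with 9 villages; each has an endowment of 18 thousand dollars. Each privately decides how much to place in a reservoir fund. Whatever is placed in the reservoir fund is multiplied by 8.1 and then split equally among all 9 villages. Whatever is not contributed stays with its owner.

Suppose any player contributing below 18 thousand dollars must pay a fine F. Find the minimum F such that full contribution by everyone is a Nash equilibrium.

Given the others contribute fully, the best deviation is to contribute 0 (any partial contribution still incurs the fine and gives up units whose private return 0.9000 is below 1).
Deviating from 18 to 0 saves 18 thousand dollars but forfeits the deviator's share of the drop in the reservoir fund: 8.1/9 × 18 = 16.20.
So the deviation gain is 18 − 16.20 = 1.80, and the fine must be at least 1.80 thousand dollars to wipe it out.

1.80 thousand dollars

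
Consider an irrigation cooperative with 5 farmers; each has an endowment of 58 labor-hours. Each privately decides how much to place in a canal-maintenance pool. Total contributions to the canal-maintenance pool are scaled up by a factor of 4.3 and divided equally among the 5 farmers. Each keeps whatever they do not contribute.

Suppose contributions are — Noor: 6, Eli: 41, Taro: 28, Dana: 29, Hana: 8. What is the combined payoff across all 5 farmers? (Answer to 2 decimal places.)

659.60 labor-hours

Total contributed: 6 + 41 + 28 + 29 + 8 = 112; total kept: 5 × 58 − 112 = 178.
The canal-maintenance pool pays out 4.3 × 112 = 481.60 in aggregate.
Group total = 178 + 481.60 = 659.60.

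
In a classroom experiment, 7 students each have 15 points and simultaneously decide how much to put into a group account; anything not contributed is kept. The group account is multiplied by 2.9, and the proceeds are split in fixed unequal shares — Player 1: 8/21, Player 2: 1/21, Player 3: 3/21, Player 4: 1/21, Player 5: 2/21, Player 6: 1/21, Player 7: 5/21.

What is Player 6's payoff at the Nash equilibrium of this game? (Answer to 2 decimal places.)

17.07 points

Player j's private return per contributed unit is 2.9 × (j's share). Contributing is weakly dominant for j when that share is at least 1/2.9 = 0.3448, and contributing 0 is dominant otherwise.
Only Player 1 (8/21) clears that bar, contributing 15; the remaining 6 contribute 0. Total contributed: 15.
Player 6 keeps 15 and receives 2.9 × 15 × 1/21 = 2.07 from the group account, for a payoff of 17.07.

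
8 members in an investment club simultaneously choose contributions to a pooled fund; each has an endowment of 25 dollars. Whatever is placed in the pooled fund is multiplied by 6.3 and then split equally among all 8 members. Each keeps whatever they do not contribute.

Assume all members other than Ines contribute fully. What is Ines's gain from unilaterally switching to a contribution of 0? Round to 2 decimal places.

Switching from a contribution of 25 to 0 lets Ines keep an extra 25 dollars, but lowers the pooled fund by 25, which costs Ines their own share of that drop: 6.3/8 × 25 = 19.69.
Net gain = 25 − 19.69 = 5.31. The private return per contributed unit (0.7875) is below 1, so free-riding is indeed the best response regardless of what the others do.

5.31 dollars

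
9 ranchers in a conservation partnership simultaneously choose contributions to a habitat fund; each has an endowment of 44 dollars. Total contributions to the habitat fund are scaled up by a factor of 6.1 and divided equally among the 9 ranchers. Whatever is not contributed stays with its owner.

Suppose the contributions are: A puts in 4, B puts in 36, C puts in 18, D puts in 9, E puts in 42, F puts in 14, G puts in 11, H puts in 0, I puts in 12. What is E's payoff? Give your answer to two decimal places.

100.96 dollars

Total contributed: 4 + 36 + 18 + 9 + 42 + 14 + 11 + 0 + 12 = 146.
Each receives 6.1 × 146 / 9 = 98.96 from the habitat fund.
E keeps 44 − 42 = 2, so E's payoff is 2 + 98.96 = 100.96.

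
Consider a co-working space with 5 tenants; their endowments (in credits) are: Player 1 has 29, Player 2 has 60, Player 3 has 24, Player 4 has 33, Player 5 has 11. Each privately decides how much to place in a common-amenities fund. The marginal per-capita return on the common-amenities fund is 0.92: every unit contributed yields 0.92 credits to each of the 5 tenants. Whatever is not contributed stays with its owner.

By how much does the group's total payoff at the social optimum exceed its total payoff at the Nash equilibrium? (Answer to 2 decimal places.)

The private return per contributed unit is 0.92 < 1 for everyone, so the Nash equilibrium is zero contribution and the group total is Σ E_j = 29 + 60 + 24 + 33 + 11 = 157.
Each contributed unit returns 4.600 to the group, so the social optimum is full contribution by everyone: group total = 4.600 × 157 = 722.20.
Efficiency loss = (4.600 − 1) × 157 = 565.20.

565.20 credits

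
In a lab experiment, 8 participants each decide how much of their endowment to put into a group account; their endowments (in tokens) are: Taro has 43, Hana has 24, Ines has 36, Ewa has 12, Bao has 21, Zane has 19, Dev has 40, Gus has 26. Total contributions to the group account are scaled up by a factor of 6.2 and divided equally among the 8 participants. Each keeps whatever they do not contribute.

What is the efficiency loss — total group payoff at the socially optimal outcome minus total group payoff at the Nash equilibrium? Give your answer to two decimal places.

1149.20 tokens

The private return per contributed unit is 6.2/8 = 0.7750 < 1 for every player regardless of endowment, so the Nash equilibrium is zero contribution and the group total is Σ E_j = 43 + 24 + 36 + 12 + 21 + 19 + 40 + 26 = 221.
Each contributed unit returns 6.200 to the group, so the social optimum is full contribution by everyone: group total = 6.200 × 221 = 1370.20.
Efficiency loss = (6.200 − 1) × 221 = 1149.20.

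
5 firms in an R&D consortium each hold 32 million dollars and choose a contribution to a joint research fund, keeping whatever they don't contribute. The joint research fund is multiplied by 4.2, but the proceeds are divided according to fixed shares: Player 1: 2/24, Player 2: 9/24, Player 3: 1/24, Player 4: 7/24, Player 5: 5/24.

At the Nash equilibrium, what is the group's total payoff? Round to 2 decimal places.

Each unit j contributes comes back to j as 4.2 × (j's share), so j prefers to contribute only if that share exceeds 1/4.2 = 0.2381; otherwise keeping the unit dominates.
The shares above 0.2381 belong to Player 2 and Player 4, contributing 32 each; the remaining 3 contribute 0. Total contributed: 64.
The joint research fund pays out 4.2 × 64 = 268.80 in total (split across the unequal shares, but the aggregate is all that matters for the group sum).
The 3 free-riders keep 32 each, adding 96. Group total = 96 + 268.80 = 364.80.

364.80 million dollars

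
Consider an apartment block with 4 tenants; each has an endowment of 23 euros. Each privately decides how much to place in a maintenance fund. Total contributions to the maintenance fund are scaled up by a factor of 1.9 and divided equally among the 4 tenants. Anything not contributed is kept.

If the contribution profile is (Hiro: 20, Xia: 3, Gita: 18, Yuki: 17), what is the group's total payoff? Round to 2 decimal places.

Total contributed: 20 + 3 + 18 + 17 = 58; total kept: 4 × 23 − 58 = 34.
The maintenance fund pays out 1.9 × 58 = 110.20 in aggregate.
Group total = 34 + 110.20 = 144.20.

144.20 euros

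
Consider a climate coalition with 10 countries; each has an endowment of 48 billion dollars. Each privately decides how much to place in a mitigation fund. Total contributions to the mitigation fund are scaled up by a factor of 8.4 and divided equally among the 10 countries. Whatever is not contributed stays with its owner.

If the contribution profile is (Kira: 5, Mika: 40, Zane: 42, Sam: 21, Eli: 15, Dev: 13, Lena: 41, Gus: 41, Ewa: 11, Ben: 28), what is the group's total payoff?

Total contributed: 5 + 40 + 42 + 21 + 15 + 13 + 41 + 41 + 11 + 28 = 257; total kept: 10 × 48 − 257 = 223.
The mitigation fund pays out 8.4 × 257 = 2158.80 in aggregate.
Group total = 223 + 2158.80 = 2381.80.

2381.80 billion dollars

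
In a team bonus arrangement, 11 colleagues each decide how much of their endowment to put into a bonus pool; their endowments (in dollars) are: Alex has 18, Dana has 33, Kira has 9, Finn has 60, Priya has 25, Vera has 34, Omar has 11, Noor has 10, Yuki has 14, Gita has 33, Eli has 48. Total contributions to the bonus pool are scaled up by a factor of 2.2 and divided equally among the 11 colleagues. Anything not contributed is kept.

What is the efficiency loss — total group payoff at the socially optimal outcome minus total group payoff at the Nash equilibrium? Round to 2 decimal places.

The private return per contributed unit is 2.2/11 = 0.2000 < 1 for every player regardless of endowment, so the Nash equilibrium is zero contribution and the group total is Σ E_j = 18 + 33 + 9 + 60 + 25 + 34 + 11 + 10 + 14 + 33 + 48 = 295.
Each contributed unit returns 2.200 to the group, so the social optimum is full contribution by everyone: group total = 2.200 × 295 = 649.00.
Efficiency loss = (2.200 − 1) × 295 = 354.00.

354.00 dollars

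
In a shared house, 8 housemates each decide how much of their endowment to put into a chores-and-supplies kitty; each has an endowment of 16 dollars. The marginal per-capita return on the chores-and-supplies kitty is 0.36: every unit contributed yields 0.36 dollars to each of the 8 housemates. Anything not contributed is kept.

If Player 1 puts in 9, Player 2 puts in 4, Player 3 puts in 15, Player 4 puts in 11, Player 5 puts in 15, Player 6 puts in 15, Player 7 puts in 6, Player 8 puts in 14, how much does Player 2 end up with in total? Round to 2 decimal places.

Total contributed: 9 + 4 + 15 + 11 + 15 + 15 + 6 + 14 = 89.
Each receives 0.36 × 89 = 32.04 from the chores-and-supplies kitty.
Player 2 keeps 16 − 4 = 12, so Player 2's payoff is 12 + 32.04 = 44.04.

44.04 dollars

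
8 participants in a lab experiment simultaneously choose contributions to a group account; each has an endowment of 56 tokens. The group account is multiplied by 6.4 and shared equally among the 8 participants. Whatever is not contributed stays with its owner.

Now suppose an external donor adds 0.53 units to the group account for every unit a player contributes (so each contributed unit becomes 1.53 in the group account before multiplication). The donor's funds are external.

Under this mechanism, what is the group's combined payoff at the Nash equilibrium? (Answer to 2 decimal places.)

The effective private return per unit is now 6.4 × 1.53 / 8 = 1.2240 > 1, so every player's dominant strategy flips to full contribution.
So the Nash equilibrium is full contribution by all 8; the group earns 6.4 × 1.53 × 448 = 4386.82.

4386.82 tokens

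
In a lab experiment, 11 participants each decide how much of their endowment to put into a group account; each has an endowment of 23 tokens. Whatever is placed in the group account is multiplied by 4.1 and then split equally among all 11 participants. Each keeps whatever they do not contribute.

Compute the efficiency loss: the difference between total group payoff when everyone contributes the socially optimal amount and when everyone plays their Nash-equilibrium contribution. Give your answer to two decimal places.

Each contributed unit returns 4.1/11 = 0.3727 to its contributor — below 1 — so contributing 0 is dominant for every player. At the Nash equilibrium everyone keeps their 23, and the group total is 11 × 23 = 253.
Each contributed unit returns 4.100 to the group as a whole (0.3727 to each of 11 players), which exceeds 1, so the social optimum is full contribution: group total = 4.100 × 253 = 1037.30.
Efficiency loss = 1037.30 − 253 = 784.30.

784.30 tokens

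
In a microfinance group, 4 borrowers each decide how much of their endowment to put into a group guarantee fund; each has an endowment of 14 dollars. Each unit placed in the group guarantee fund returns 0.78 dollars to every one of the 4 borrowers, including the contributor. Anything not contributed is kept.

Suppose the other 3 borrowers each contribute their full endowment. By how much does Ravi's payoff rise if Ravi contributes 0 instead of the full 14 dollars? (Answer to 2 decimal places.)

3.08 dollars

Switching from a contribution of 14 to 0 lets Ravi keep an extra 14 dollars, but lowers the group guarantee fund by 14, which costs Ravi their own share of that drop: 0.78 × 14 = 10.92.
Net gain = 14 − 10.92 = 3.08. The private return per contributed unit (0.78) is below 1, so free-riding is indeed the best response regardless of what the others do.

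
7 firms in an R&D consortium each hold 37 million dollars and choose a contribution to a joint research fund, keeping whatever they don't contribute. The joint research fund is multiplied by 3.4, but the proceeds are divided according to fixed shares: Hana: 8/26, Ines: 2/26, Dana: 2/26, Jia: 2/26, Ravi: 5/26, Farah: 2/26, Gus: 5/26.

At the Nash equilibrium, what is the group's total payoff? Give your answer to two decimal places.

A player with share s gets back 3.4·s per unit contributed, so full contribution is dominant for anyone with s > 1/3.4 = 0.2941 and zero contribution is dominant for anyone below.
The only share above 0.2941 is Hana's 8/26, contributing 37; the remaining 6 contribute 0. Total contributed: 37.
The joint research fund pays out 3.4 × 37 = 125.80 in total (split across the unequal shares, but the aggregate is all that matters for the group sum).
The 6 free-riders keep 37 each, adding 222. Group total = 222 + 125.80 = 347.80.

347.80 million dollars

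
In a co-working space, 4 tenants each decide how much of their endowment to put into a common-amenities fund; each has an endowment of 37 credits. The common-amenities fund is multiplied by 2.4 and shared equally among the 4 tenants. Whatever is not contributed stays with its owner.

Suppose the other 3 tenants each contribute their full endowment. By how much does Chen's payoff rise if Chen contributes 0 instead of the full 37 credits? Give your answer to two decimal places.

Switching from a contribution of 37 to 0 lets Chen keep an extra 37 credits, but lowers the common-amenities fund by 37, which costs Chen their own share of that drop: 2.4/4 × 37 = 22.20.
Net gain = 37 − 22.20 = 14.80. The private return per contributed unit (0.6000) is below 1, so free-riding is indeed the best response regardless of what the others do.

14.80 credits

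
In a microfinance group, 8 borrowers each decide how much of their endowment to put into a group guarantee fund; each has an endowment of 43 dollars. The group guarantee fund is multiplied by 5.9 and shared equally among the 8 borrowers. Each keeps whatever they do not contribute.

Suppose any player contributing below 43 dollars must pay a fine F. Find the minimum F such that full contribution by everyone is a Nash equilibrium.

11.29 dollars

Given the others contribute fully, the best deviation is to contribute 0 (any partial contribution still incurs the fine and gives up units whose private return 0.7375 is below 1).
Deviating from 43 to 0 saves 43 dollars but forfeits the deviator's share of the drop in the group guarantee fund: 5.9/8 × 43 = 31.71.
So the deviation gain is 43 − 31.71 = 11.29, and the fine must be at least 11.29 dollars to wipe it out.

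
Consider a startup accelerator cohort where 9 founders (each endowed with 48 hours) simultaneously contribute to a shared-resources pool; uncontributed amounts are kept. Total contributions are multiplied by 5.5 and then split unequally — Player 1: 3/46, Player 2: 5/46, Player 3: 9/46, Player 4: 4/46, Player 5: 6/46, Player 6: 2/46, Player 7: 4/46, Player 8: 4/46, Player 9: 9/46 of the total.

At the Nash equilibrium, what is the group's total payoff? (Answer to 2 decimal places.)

864.00 hours

Each unit j contributes comes back to j as 5.5 × (j's share), so j prefers to contribute only if that share exceeds 1/5.5 = 0.1818; otherwise keeping the unit dominates.
Player 3 and Player 9 clear that bar, contributing 48 each; the remaining 7 contribute 0. Total contributed: 96.
The shared-resources pool pays out 5.5 × 96 = 528.00 in total (split across the unequal shares, but the aggregate is all that matters for the group sum).
The 7 free-riders keep 48 each, adding 336. Group total = 336 + 528.00 = 864.00.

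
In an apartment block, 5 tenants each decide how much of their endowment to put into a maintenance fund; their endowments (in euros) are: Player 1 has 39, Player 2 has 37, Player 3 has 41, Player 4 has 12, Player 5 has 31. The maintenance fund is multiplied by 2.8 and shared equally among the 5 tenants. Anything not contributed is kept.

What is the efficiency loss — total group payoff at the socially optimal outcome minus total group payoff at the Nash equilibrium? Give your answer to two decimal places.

The private return per contributed unit is 2.8/5 = 0.5600 < 1 for every player regardless of endowment, so the Nash equilibrium is zero contribution and the group total is Σ E_j = 39 + 37 + 41 + 12 + 31 = 160.
Each contributed unit returns 2.800 to the group, so the social optimum is full contribution by everyone: group total = 2.800 × 160 = 448.00.
Efficiency loss = (2.800 − 1) × 160 = 288.00.

288.00 euros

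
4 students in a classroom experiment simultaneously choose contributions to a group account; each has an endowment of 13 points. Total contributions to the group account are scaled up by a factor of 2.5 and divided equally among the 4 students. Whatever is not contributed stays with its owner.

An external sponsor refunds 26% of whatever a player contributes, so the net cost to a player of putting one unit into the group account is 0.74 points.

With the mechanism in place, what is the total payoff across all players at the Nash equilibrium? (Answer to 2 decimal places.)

Even with the mechanism, each unit contributed returns only (2.5/4) / 0.74 = 0.8446 per unit of net cost, so contributing nothing is still dominant.
At the Nash equilibrium no one contributes; group total payoff = 4 × 13 = 52.

52.00 points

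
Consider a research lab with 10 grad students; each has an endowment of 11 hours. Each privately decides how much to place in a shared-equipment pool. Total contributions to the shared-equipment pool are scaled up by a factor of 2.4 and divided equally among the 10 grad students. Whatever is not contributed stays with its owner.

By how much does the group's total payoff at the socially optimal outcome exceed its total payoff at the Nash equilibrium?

Each contributed unit returns 2.4/10 = 0.2400 to its contributor — below 1 — so contributing 0 is dominant for every player. At the Nash equilibrium everyone keeps their 11, and the group total is 10 × 11 = 110.
Each contributed unit returns 2.400 to the group as a whole (0.2400 to each of 10 players), which exceeds 1, so the social optimum is full contribution: group total = 2.400 × 110 = 264.00.
Efficiency loss = 264.00 − 110 = 154.00.

154.00 hours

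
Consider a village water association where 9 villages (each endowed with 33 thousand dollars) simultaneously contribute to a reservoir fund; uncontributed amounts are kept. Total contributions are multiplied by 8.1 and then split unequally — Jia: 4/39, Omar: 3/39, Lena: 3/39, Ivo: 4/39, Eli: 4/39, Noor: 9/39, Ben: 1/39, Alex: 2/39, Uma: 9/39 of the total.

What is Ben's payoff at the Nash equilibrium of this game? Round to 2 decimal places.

A player with share s gets back 8.1·s per unit contributed, so full contribution is dominant for anyone with s > 1/8.1 = 0.1235 and zero contribution is dominant for anyone below.
The shares above 0.1235 belong to Noor and Uma, contributing 33 each; the remaining 7 contribute 0. Total contributed: 66.
Ben keeps 33 and receives 8.1 × 66 × 1/39 = 13.71 from the reservoir fund, for a payoff of 46.71.

46.71 thousand dollars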